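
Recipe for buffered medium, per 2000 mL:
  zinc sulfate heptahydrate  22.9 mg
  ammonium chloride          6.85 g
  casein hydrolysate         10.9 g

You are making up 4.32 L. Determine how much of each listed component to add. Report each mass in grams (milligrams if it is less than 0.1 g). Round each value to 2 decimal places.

Scale factor = 4320 mL / 2000 mL = 2.16.
zinc sulfate heptahydrate: 22.9 mg × (4320 mL / 2000 mL) = 49.46 mg
ammonium chloride: 6.85 g × (4320 mL / 2000 mL) = 14.80 g
casein hydrolysate: 10.9 g × (4320 mL / 2000 mL) = 23.54 g

zinc sulfate heptahydrate 49.46 mg; ammonium chloride 14.80 g; casein hydrolysate 23.54 g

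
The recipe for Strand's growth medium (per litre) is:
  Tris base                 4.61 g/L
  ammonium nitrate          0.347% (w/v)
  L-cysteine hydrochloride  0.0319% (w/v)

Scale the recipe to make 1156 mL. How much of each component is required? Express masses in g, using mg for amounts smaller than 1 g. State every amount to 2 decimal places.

Scale factor relative to 1 L: 1.156.
Tris base: 4.61 g/L × 1.156 L = 5.33 g
ammonium nitrate: 0.347 g per 100 mL × 1156 mL ÷ 100 = 4.01 g
L-cysteine hydrochloride: 0.0319% w/v = 0.319 g/L → 0.319 × 1.156 L = 0.368764 g = 368.76 mg

Tris base 5.33 g; ammonium nitrate 4.01 g; L-cysteine hydrochloride 368.76 mg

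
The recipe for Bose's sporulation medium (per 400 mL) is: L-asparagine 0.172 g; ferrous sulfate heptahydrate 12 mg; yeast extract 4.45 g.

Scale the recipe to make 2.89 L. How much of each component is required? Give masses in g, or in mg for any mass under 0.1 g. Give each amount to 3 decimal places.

L-asparagine 1.243 g; ferrous sulfate heptahydrate 86.700 mg; yeast extract 32.151 g

Scale factor = 2890 mL / 400 mL = 7.225.
L-asparagine: 0.172 g × (2890 mL / 400 mL) = 1.243 g
ferrous sulfate heptahydrate: 12 mg × (2890 mL / 400 mL) = 86.700 mg
yeast extract: 4.45 g × (2890 mL / 400 mL) = 32.151 g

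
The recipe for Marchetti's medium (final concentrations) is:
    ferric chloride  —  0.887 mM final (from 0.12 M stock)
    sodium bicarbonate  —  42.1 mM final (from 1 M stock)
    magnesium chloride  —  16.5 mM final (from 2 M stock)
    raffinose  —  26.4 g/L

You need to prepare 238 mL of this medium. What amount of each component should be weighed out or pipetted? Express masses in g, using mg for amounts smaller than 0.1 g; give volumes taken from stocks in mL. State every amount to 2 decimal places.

ferric chloride 1.76 mL; sodium bicarbonate 10.02 mL; magnesium chloride 1.96 mL; raffinose 6.28 g

Scale factor relative to 1 L: 0.238.
ferric chloride: dilute stock: 0.887 mM × 238 mL ÷ 120 mM = 1.76 mL
sodium bicarbonate: C1V1 = C2V2 → 42.1 mM × 238 mL ÷ 1000 mM = 10.02 mL
magnesium chloride: C1V1 = C2V2 → 16.5 mM × 238 mL ÷ 2000 mM = 1.96 mL
raffinose: 26.4 g/L × 0.238 L = 6.28 g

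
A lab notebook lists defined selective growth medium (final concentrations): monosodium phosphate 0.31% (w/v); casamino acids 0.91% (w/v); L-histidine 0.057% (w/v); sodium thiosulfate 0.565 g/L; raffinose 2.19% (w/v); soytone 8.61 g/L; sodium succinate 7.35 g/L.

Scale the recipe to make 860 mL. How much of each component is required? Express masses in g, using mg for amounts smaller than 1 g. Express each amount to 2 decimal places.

monosodium phosphate 2.67 g; casamino acids 7.83 g; L-histidine 490.20 mg; sodium thiosulfate 485.90 mg; raffinose 18.83 g; soytone 7.40 g; sodium succinate 6.32 g

Scale factor relative to 1 L: 0.86.
monosodium phosphate: 0.31% w/v = 3.1 g/L → 3.1 × 0.86 L = 2.67 g
casamino acids: 0.91% w/v = 9.1 g/L → 9.1 × 0.86 L = 7.83 g
L-histidine: 0.057% w/v = 0.57 g/L → 0.57 × 0.86 L = 0.4902 g = 490.20 mg
sodium thiosulfate: 0.565 g/L × 0.86 L = 0.4859 g = 485.90 mg
raffinose: 2.19% w/v = 21.9 g/L → 21.9 × 0.86 L = 18.83 g
soytone: 8.61 g/L × 0.86 L = 7.40 g
sodium succinate: 7.35 g/L × 0.86 L = 6.32 g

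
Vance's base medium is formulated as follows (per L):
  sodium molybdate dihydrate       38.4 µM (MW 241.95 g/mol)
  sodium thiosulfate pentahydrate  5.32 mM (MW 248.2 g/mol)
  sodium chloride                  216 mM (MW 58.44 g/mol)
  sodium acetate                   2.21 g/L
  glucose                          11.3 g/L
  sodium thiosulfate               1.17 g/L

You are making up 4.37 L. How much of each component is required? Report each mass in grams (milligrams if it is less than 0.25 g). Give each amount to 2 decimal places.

sodium molybdate dihydrate 40.60 mg; sodium thiosulfate pentahydrate 5.77 g; sodium chloride 55.16 g; sodium acetate 9.66 g; glucose 49.38 g; sodium thiosulfate 5.11 g

Scale factor relative to 1 L: 4.37.
sodium molybdate dihydrate: 38.4 µmol/L × 241.95 g/mol × 4.37 L ÷ 1000 = 40.60 mg
sodium thiosulfate pentahydrate: 5.32 mmol/L × 248.2 g/mol × 4.37 L ÷ 1000 = 5.77 g
sodium chloride: 216 mmol/L × 58.44 g/mol × 4.37 L ÷ 1000 = 55.16 g
sodium acetate: 2.21 g/L × 4.37 L = 9.66 g
glucose: 11.3 g/L × 4.37 L = 49.38 g
sodium thiosulfate: 1.17 g/L × 4.37 L = 5.11 g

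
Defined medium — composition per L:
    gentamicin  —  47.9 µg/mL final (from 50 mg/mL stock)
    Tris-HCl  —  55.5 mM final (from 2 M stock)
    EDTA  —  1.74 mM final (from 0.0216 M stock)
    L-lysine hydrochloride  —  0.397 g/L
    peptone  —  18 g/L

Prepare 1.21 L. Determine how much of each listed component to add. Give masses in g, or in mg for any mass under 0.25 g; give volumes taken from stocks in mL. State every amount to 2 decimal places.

gentamicin 1.16 mL; Tris-HCl 33.58 mL; EDTA 97.47 mL; L-lysine hydrochloride 0.48 g; peptone 21.78 g

Scale factor relative to 1 L: 1.21.
gentamicin: dilute stock: 47.9 µg/mL × 1210 mL ÷ 50000 µg/mL = 1.16 mL
Tris-HCl: C1V1 = C2V2 → 55.5 mM × 1210 mL ÷ 2000 mM = 33.58 mL
EDTA: V = C2·V2/C1 = 1.74 mM × 1210 mL ÷ 21.6 mM = 97.47 mL
L-lysine hydrochloride: 0.397 g/L × 1.21 L = 0.48 g
peptone: 18 g/L × 1.21 L = 21.78 g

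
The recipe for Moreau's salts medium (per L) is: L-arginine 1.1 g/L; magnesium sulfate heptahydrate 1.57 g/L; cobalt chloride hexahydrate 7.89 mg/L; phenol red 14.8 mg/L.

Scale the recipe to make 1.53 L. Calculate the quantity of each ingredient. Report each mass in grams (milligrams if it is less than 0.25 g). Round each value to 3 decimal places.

L-arginine 1.683 g; magnesium sulfate heptahydrate 2.402 g; cobalt chloride hexahydrate 12.072 mg; phenol red 22.644 mg

Scale factor relative to 1 L: 1.53.
L-arginine: 1.1 g/L × 1.53 L = 1.683 g
magnesium sulfate heptahydrate: 1.57 g/L × 1.53 L = 2.402 g
cobalt chloride hexahydrate: 7.89 mg/L × 1.53 L = 12.072 mg
phenol red: 14.8 mg/L × 1.53 L = 22.644 mg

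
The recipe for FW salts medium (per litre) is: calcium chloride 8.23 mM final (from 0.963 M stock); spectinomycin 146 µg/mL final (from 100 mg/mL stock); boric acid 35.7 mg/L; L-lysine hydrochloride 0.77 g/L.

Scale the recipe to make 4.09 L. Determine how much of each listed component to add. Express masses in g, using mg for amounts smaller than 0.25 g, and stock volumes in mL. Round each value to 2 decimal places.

calcium chloride 34.95 mL; spectinomycin 5.97 mL; boric acid 146.01 mg; L-lysine hydrochloride 3.15 g

Working volume: 4.09 L.
calcium chloride: dilute stock: 8.23 mM × 4090 mL ÷ 963 mM = 34.95 mL
spectinomycin: dilute stock: 146 µg/mL × 4090 mL ÷ 100000 µg/mL = 5.97 mL
boric acid: 35.7 mg/L × 4.09 L = 146.01 mg
L-lysine hydrochloride: 0.77 g/L × 4.09 L = 3.15 g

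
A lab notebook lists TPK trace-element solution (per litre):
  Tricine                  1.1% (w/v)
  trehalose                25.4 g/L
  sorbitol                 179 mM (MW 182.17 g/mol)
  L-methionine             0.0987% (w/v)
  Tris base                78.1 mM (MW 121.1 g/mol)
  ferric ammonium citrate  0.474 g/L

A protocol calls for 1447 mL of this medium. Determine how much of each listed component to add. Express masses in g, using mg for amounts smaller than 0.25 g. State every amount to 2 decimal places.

Tricine 15.92 g; trehalose 36.75 g; sorbitol 47.18 g; L-methionine 1.43 g; Tris base 13.69 g; ferric ammonium citrate 0.69 g

Scale factor relative to 1 L: 1.447.
Tricine: 1.1% w/v = 11 g/L → 11 × 1.447 L = 15.92 g
trehalose: 25.4 g/L × 1.447 L = 36.75 g
sorbitol: 179 mmol/L × 182.17 g/mol × 1.447 L ÷ 1000 = 47.18 g
L-methionine: 0.0987% w/v = 0.987 g/L → 0.987 × 1.447 L = 1.43 g
Tris base: 78.1 mmol/L × 121.1 g/mol × 1.447 L ÷ 1000 = 13.69 g
ferric ammonium citrate: 0.474 g/L × 1.447 L = 0.69 g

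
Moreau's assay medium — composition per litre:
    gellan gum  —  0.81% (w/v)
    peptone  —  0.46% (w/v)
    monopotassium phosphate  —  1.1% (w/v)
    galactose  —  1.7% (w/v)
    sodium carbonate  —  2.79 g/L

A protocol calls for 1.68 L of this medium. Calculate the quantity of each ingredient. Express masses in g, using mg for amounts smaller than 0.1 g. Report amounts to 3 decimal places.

gellan gum 13.608 g; peptone 7.728 g; monopotassium phosphate 18.480 g; galactose 28.560 g; sodium carbonate 4.687 g

Working volume: 1.68 L.
gellan gum: 0.81% w/v = 8.1 g/L → 8.1 × 1.68 L = 13.608 g
peptone: 0.46 g per 100 mL × 1680 mL ÷ 100 = 7.728 g
monopotassium phosphate: 1.1% w/v = 11 g/L → 11 × 1.68 L = 18.480 g
galactose: 1.7% w/v = 17 g/L → 17 × 1.68 L = 28.560 g
sodium carbonate: 2.79 g/L × 1.68 L = 4.687 g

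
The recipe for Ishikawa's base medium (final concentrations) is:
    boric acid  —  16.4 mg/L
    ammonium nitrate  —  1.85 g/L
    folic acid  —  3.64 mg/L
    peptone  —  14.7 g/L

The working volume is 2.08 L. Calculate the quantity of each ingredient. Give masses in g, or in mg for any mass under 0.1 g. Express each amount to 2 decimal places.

Scale factor relative to 1 L: 2.08.
boric acid: 16.4 mg/L × 2.08 L = 34.11 mg
ammonium nitrate: 1.85 g/L × 2.08 L = 3.85 g
folic acid: 3.64 mg/L × 2.08 L = 7.57 mg
peptone: 14.7 g/L × 2.08 L = 30.58 g

boric acid 34.11 mg; ammonium nitrate 3.85 g; folic acid 7.57 mg; peptone 30.58 g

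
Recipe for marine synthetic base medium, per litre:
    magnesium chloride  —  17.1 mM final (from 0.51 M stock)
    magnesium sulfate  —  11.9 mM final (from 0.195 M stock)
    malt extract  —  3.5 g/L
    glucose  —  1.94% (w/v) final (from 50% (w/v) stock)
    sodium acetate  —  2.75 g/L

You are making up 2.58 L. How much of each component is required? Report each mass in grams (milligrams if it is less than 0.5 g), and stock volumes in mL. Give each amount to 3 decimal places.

magnesium chloride 86.506 mL; magnesium sulfate 157.446 mL; malt extract 9.030 g; glucose 100.104 mL; sodium acetate 7.095 g

Scale factor relative to 1 L: 2.58.
magnesium chloride: V = C2·V2/C1 = 17.1 mM × 2580 mL ÷ 510 mM = 86.506 mL
magnesium sulfate: dilute stock: 11.9 mM × 2580 mL ÷ 195 mM = 157.446 mL
malt extract: 3.5 g/L × 2.58 L = 9.030 g
glucose: dilute stock: 1.94% ÷ 50% × 2580 mL = 100.104 mL
sodium acetate: 2.75 g/L × 2.58 L = 7.095 g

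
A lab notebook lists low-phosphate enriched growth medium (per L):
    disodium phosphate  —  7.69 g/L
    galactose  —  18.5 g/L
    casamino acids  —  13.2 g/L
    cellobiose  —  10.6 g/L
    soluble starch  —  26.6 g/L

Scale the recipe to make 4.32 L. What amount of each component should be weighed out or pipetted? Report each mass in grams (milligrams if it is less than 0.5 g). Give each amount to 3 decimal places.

Working volume: 4.32 L.
disodium phosphate: 7.69 g/L × 4.32 L = 33.221 g
galactose: 18.5 g/L × 4.32 L = 79.920 g
casamino acids: 13.2 g/L × 4.32 L = 57.024 g
cellobiose: 10.6 g/L × 4.32 L = 45.792 g
soluble starch: 26.6 g/L × 4.32 L = 114.912 g

disodium phosphate 33.221 g; galactose 79.920 g; casamino acids 57.024 g; cellobiose 45.792 g; soluble starch 114.912 g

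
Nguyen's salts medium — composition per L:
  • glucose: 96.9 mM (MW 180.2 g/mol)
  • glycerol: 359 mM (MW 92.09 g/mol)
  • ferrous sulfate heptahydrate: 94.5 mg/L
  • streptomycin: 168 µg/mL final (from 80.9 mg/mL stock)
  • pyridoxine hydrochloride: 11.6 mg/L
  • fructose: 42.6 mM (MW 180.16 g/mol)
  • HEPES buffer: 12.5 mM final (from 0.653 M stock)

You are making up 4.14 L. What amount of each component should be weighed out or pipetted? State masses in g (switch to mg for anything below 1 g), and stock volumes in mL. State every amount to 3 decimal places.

Scale factor relative to 1 L: 4.14.
glucose: 96.9 mmol/L × 180.2 g/mol × 4.14 L ÷ 1000 = 72.290 g
glycerol: 359 mmol/L × 92.09 g/mol × 4.14 L ÷ 1000 = 136.870 g
ferrous sulfate heptahydrate: 94.5 mg/L × 4.14 L = 391.230 mg
streptomycin: dilute stock: 168 µg/mL × 4140 mL ÷ 80900 µg/mL = 8.597 mL
pyridoxine hydrochloride: 11.6 mg/L × 4.14 L = 48.024 mg
fructose: 42.6 mmol/L × 180.16 g/mol × 4.14 L ÷ 1000 = 31.774 g
HEPES buffer: V = C2·V2/C1 = 12.5 mM × 4140 mL ÷ 653 mM = 79.250 mL

glucose 72.290 g; glycerol 136.870 g; ferrous sulfate heptahydrate 391.230 mg; streptomycin 8.597 mL; pyridoxine hydrochloride 48.024 mg; fructose 31.774 g; HEPES buffer 79.250 mL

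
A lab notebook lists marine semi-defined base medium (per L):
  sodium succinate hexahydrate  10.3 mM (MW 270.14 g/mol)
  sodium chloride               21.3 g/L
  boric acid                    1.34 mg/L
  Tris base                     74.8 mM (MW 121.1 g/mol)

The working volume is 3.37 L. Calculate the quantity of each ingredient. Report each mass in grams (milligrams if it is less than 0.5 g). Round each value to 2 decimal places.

sodium succinate hexahydrate 9.38 g; sodium chloride 71.78 g; boric acid 4.52 mg; Tris base 30.53 g

Scale factor relative to 1 L: 3.37.
sodium succinate hexahydrate: 10.3 mmol/L × 270.14 g/mol × 3.37 L ÷ 1000 = 9.38 g
sodium chloride: 21.3 g/L × 3.37 L = 71.78 g
boric acid: 1.34 mg/L × 3.37 L = 4.52 mg
Tris base: 74.8 mmol/L × 121.1 g/mol × 3.37 L ÷ 1000 = 30.53 g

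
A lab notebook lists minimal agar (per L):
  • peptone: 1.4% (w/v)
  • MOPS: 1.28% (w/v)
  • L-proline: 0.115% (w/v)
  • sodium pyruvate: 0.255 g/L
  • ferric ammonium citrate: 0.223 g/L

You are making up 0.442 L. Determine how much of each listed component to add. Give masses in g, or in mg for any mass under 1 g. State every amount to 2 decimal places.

peptone 6.19 g; MOPS 5.66 g; L-proline 508.30 mg; sodium pyruvate 112.71 mg; ferric ammonium citrate 98.57 mg

Working volume: 0.442 L.
peptone: 1.4 g per 100 mL × 442 mL ÷ 100 = 6.19 g
MOPS: 1.28 g per 100 mL × 442 mL ÷ 100 = 5.66 g
L-proline: 0.115% w/v = 1.15 g/L → 1.15 × 0.442 L = 0.5083 g = 508.30 mg
sodium pyruvate: 0.255 g/L × 0.442 L = 0.11271 g = 112.71 mg
ferric ammonium citrate: 0.223 g/L × 0.442 L = 0.098566 g = 98.57 mg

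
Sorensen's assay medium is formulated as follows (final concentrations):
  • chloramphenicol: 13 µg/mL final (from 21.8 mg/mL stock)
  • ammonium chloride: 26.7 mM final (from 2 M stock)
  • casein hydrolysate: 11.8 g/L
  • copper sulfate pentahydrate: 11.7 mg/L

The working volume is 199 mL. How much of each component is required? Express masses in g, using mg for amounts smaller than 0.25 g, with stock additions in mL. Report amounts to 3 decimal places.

chloramphenicol 0.119 mL; ammonium chloride 2.657 mL; casein hydrolysate 2.348 g; copper sulfate pentahydrate 2.328 mg

Scale factor relative to 1 L: 0.199.
chloramphenicol: C1V1 = C2V2 → 13 µg/mL × 199 mL ÷ 21800 µg/mL = 0.119 mL
ammonium chloride: dilute stock: 26.7 mM × 199 mL ÷ 2000 mM = 2.657 mL
casein hydrolysate: 11.8 g/L × 0.199 L = 2.348 g
copper sulfate pentahydrate: 11.7 mg/L × 0.199 L = 2.328 mg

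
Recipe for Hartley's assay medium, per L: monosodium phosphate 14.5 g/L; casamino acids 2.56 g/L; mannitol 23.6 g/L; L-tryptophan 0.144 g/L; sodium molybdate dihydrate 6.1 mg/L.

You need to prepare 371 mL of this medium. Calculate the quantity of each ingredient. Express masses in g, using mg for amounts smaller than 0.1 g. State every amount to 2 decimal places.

Scale factor relative to 1 L: 0.371.
monosodium phosphate: 14.5 g/L × 0.371 L = 5.38 g
casamino acids: 2.56 g/L × 0.371 L = 0.95 g
mannitol: 23.6 g/L × 0.371 L = 8.76 g
L-tryptophan: 0.144 g/L × 0.371 L = 0.053424 g = 53.42 mg
sodium molybdate dihydrate: 6.1 mg/L × 0.371 L = 2.26 mg

monosodium phosphate 5.38 g; casamino acids 0.95 g; mannitol 8.76 g; L-tryptophan 53.42 mg; sodium molybdate dihydrate 2.26 mg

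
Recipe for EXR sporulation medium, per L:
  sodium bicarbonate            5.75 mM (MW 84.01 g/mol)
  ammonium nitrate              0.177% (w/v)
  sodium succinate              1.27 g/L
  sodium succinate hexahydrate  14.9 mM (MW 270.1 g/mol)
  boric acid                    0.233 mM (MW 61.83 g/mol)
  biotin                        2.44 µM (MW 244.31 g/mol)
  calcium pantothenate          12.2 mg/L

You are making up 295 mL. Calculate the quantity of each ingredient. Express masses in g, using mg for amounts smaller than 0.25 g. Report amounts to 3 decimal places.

Working volume: 295 mL = 0.295 L.
sodium bicarbonate: 5.75 mmol/L × 84.01 mg/mmol × 0.295 L = 142.502 mg
ammonium nitrate: 0.177% w/v = 1.77 g/L → 1.77 × 0.295 L = 0.522 g
sodium succinate: 1.27 g/L × 0.295 L = 0.375 g
sodium succinate hexahydrate: 14.9 mmol/L × 270.1 g/mol × 0.295 L ÷ 1000 = 1.187 g
boric acid: 0.233 mmol/L × 61.83 mg/mmol × 0.295 L = 4.250 mg
biotin: 2.44 µmol/L × 244.31 g/mol × 0.295 L ÷ 1000 = 0.176 mg
calcium pantothenate: 12.2 mg/L × 0.295 L = 3.599 mg

sodium bicarbonate 142.502 mg; ammonium nitrate 0.522 g; sodium succinate 0.375 g; sodium succinate hexahydrate 1.187 g; boric acid 4.250 mg; biotin 0.176 mg; calcium pantothenate 3.599 mg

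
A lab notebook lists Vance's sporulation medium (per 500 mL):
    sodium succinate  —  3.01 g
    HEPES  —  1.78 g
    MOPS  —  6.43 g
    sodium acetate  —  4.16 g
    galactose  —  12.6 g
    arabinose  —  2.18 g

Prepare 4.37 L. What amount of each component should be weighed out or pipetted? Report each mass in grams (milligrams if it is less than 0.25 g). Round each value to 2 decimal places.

Scale factor = 4370 mL / 500 mL = 8.74.
sodium succinate: 3.01 g × (4370 mL / 500 mL) = 26.31 g
HEPES: 1.78 g × (4370 mL / 500 mL) = 15.56 g
MOPS: 6.43 g × (4370 mL / 500 mL) = 56.20 g
sodium acetate: 4.16 g × (4370 mL / 500 mL) = 36.36 g
galactose: 12.6 g × (4370 mL / 500 mL) = 110.12 g
arabinose: 2.18 g × (4370 mL / 500 mL) = 19.05 g

sodium succinate 26.31 g; HEPES 15.56 g; MOPS 56.20 g; sodium acetate 36.36 g; galactose 110.12 g; arabinose 19.05 g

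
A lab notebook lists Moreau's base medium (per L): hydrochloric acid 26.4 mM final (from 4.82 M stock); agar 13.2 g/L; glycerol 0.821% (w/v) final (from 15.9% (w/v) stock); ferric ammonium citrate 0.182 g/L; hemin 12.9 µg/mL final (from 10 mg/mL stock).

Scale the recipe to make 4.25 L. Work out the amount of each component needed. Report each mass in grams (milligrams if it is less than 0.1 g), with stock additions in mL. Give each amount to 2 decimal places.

hydrochloric acid 23.28 mL; agar 56.10 g; glycerol 219.45 mL; ferric ammonium citrate 0.77 g; hemin 5.48 mL

Working volume: 4.25 L.
hydrochloric acid: C1V1 = C2V2 → 26.4 mM × 4250 mL ÷ 4820 mM = 23.28 mL
agar: 13.2 g/L × 4.25 L = 56.10 g
glycerol: C1V1 = C2V2 → 0.821% ÷ 15.9% × 4250 mL = 219.45 mL
ferric ammonium citrate: 0.182 g/L × 4.25 L = 0.77 g
hemin: dilute stock: 12.9 µg/mL × 4250 mL ÷ 10000 µg/mL = 5.48 mL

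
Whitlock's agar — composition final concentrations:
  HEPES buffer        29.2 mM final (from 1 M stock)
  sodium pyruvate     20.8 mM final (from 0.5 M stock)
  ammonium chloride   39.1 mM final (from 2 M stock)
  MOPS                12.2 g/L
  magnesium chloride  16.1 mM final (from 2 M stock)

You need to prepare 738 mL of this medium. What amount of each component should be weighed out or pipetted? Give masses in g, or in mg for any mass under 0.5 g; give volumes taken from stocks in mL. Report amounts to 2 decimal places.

HEPES buffer 21.55 mL; sodium pyruvate 30.70 mL; ammonium chloride 14.43 mL; MOPS 9.00 g; magnesium chloride 5.94 mL

Target volume = 738 mL = 0.738 L.
HEPES buffer: dilute stock: 29.2 mM × 738 mL ÷ 1000 mM = 21.55 mL
sodium pyruvate: C1V1 = C2V2 → 20.8 mM × 738 mL ÷ 500 mM = 30.70 mL
ammonium chloride: dilute stock: 39.1 mM × 738 mL ÷ 2000 mM = 14.43 mL
MOPS: 12.2 g/L × 0.738 L = 9.00 g
magnesium chloride: dilute stock: 16.1 mM × 738 mL ÷ 2000 mM = 5.94 mL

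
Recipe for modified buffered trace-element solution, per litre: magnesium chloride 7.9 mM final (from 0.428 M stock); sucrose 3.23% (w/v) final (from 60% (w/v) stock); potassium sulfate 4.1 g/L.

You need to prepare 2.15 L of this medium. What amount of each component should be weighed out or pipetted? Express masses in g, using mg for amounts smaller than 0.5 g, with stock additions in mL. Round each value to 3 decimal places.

magnesium chloride 39.685 mL; sucrose 115.742 mL; potassium sulfate 8.815 g

Working volume: 2.15 L.
magnesium chloride: dilute stock: 7.9 mM × 2150 mL ÷ 428 mM = 39.685 mL
sucrose: V = C2·V2/C1 = 3.23% ÷ 60% × 2150 mL = 115.742 mL
potassium sulfate: 4.1 g/L × 2.15 L = 8.815 g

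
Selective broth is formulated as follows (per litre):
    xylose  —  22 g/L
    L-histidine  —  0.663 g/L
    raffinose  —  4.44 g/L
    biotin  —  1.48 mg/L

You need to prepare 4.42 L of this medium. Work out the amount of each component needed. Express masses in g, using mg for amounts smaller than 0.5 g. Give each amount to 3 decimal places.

Working volume: 4.42 L.
xylose: 22 g/L × 4.42 L = 97.240 g
L-histidine: 0.663 g/L × 4.42 L = 2.930 g
raffinose: 4.44 g/L × 4.42 L = 19.625 g
biotin: 1.48 mg/L × 4.42 L = 6.542 mg

xylose 97.240 g; L-histidine 2.930 g; raffinose 19.625 g; biotin 6.542 mg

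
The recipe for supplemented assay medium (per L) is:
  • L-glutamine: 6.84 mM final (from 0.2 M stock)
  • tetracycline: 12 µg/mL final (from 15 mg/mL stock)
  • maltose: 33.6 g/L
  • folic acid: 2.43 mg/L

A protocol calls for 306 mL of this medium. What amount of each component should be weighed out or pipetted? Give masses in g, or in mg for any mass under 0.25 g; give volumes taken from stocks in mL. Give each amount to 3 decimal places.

Target volume = 306 mL = 0.306 L.
L-glutamine: dilute stock: 6.84 mM × 306 mL ÷ 200 mM = 10.465 mL
tetracycline: C1V1 = C2V2 → 12 µg/mL × 306 mL ÷ 15000 µg/mL = 0.245 mL
maltose: 33.6 g/L × 0.306 L = 10.282 g
folic acid: 2.43 mg/L × 0.306 L = 0.744 mg

L-glutamine 10.465 mL; tetracycline 0.245 mL; maltose 10.282 g; folic acid 0.744 mg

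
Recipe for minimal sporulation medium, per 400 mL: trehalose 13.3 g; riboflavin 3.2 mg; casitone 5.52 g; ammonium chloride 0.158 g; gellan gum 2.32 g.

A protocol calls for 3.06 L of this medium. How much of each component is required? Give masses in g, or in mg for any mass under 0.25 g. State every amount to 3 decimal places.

trehalose 101.745 g; riboflavin 24.480 mg; casitone 42.228 g; ammonium chloride 1.209 g; gellan gum 17.748 g

Scale factor = 3060 mL / 400 mL = 7.65.
trehalose: 13.3 g × (3060 mL / 400 mL) = 101.745 g
riboflavin: 3.2 mg × (3060 mL / 400 mL) = 24.480 mg
casitone: 5.52 g × (3060 mL / 400 mL) = 42.228 g
ammonium chloride: 0.158 g × (3060 mL / 400 mL) = 1.209 g
gellan gum: 2.32 g × (3060 mL / 400 mL) = 17.748 g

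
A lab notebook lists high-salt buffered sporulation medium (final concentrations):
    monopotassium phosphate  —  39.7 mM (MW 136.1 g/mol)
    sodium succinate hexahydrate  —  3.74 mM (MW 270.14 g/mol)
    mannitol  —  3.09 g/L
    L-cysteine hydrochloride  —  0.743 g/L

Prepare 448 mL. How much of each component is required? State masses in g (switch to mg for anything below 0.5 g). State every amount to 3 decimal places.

monopotassium phosphate 2.421 g; sodium succinate hexahydrate 452.625 mg; mannitol 1.384 g; L-cysteine hydrochloride 332.864 mg

Working volume: 448 mL = 0.448 L.
monopotassium phosphate: 39.7 mmol/L × 136.1 g/mol × 0.448 L ÷ 1000 = 2.421 g
sodium succinate hexahydrate: 3.74 mmol/L × 270.14 mg/mmol × 0.448 L = 452.625 mg
mannitol: 3.09 g/L × 0.448 L = 1.384 g
L-cysteine hydrochloride: 0.743 g/L × 0.448 L = 0.332864 g = 332.864 mg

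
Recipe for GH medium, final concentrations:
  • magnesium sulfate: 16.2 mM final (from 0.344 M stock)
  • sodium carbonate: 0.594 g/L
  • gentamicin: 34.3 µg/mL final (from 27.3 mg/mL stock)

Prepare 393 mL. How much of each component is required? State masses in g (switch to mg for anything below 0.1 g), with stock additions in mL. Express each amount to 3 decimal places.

magnesium sulfate 18.508 mL; sodium carbonate 0.233 g; gentamicin 0.494 mL

Working volume: 393 mL = 0.393 L.
magnesium sulfate: dilute stock: 16.2 mM × 393 mL ÷ 344 mM = 18.508 mL
sodium carbonate: 0.594 g/L × 0.393 L = 0.233 g
gentamicin: V = C2·V2/C1 = 34.3 µg/mL × 393 mL ÷ 27300 µg/mL = 0.494 mL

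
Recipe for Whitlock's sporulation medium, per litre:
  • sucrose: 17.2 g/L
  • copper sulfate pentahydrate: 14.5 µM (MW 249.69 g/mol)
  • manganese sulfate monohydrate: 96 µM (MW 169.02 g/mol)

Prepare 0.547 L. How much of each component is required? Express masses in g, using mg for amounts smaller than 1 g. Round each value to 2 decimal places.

sucrose 9.41 g; copper sulfate pentahydrate 1.98 mg; manganese sulfate monohydrate 8.88 mg

Working volume: 0.547 L.
sucrose: 17.2 g/L × 0.547 L = 9.41 g
copper sulfate pentahydrate: 14.5 µmol/L × 249.69 g/mol × 0.547 L ÷ 1000 = 1.98 mg
manganese sulfate monohydrate: 96 µmol/L × 169.02 g/mol × 0.547 L ÷ 1000 = 8.88 mg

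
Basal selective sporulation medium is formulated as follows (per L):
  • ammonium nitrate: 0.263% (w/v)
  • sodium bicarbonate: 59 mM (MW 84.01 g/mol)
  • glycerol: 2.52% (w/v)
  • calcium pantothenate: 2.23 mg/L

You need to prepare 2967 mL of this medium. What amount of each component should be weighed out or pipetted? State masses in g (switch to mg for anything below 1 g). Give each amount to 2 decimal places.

Target volume = 2967 mL = 2.967 L.
ammonium nitrate: 0.263% w/v = 2.63 g/L → 2.63 × 2.967 L = 7.80 g
sodium bicarbonate: 59 mmol/L × 84.01 g/mol × 2.967 L ÷ 1000 = 14.71 g
glycerol: 2.52 g per 100 mL × 2967 mL ÷ 100 = 74.77 g
calcium pantothenate: 2.23 mg/L × 2.967 L = 6.62 mg

ammonium nitrate 7.80 g; sodium bicarbonate 14.71 g; glycerol 74.77 g; calcium pantothenate 6.62 mg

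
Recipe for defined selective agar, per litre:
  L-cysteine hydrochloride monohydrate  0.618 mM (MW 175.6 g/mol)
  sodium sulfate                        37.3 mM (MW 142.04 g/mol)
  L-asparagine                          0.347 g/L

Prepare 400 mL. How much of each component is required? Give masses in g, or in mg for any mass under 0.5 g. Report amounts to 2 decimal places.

L-cysteine hydrochloride monohydrate 43.41 mg; sodium sulfate 2.12 g; L-asparagine 138.80 mg

Target volume = 400 mL = 0.4 L.
L-cysteine hydrochloride monohydrate: 0.618 mmol/L × 175.6 mg/mmol × 0.4 L = 43.41 mg
sodium sulfate: 37.3 mmol/L × 142.04 g/mol × 0.4 L ÷ 1000 = 2.12 g
L-asparagine: 0.347 g/L × 0.4 L = 0.1388 g = 138.80 mg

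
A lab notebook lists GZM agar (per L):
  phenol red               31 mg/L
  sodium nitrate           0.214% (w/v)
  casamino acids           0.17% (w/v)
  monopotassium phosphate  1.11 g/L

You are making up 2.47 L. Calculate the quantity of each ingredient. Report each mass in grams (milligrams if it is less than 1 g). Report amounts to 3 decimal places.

phenol red 76.570 mg; sodium nitrate 5.286 g; casamino acids 4.199 g; monopotassium phosphate 2.742 g

Scale factor relative to 1 L: 2.47.
phenol red: 31 mg/L × 2.47 L = 76.570 mg
sodium nitrate: 0.214 g per 100 mL × 2470 mL ÷ 100 = 5.286 g
casamino acids: 0.17 g per 100 mL × 2470 mL ÷ 100 = 4.199 g
monopotassium phosphate: 1.11 g/L × 2.47 L = 2.742 g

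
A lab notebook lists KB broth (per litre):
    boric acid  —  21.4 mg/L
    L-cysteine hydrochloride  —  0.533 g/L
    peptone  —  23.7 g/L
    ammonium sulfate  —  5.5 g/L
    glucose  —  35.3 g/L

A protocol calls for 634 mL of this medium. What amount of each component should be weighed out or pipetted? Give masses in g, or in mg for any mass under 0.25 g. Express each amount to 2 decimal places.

Working volume: 634 mL = 0.634 L.
boric acid: 21.4 mg/L × 0.634 L = 13.57 mg
L-cysteine hydrochloride: 0.533 g/L × 0.634 L = 0.34 g
peptone: 23.7 g/L × 0.634 L = 15.03 g
ammonium sulfate: 5.5 g/L × 0.634 L = 3.49 g
glucose: 35.3 g/L × 0.634 L = 22.38 g

boric acid 13.57 mg; L-cysteine hydrochloride 0.34 g; peptone 15.03 g; ammonium sulfate 3.49 g; glucose 22.38 g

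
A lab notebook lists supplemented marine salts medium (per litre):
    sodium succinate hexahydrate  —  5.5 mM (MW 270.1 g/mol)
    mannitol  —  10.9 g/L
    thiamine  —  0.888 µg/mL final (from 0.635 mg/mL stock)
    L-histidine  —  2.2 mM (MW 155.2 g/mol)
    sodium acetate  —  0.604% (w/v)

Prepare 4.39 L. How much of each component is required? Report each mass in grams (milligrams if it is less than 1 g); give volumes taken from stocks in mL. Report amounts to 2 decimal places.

sodium succinate hexahydrate 6.52 g; mannitol 47.85 g; thiamine 6.14 mL; L-histidine 1.50 g; sodium acetate 26.52 g

Working volume: 4.39 L.
sodium succinate hexahydrate: 5.5 mmol/L × 270.1 g/mol × 4.39 L ÷ 1000 = 6.52 g
mannitol: 10.9 g/L × 4.39 L = 47.85 g
thiamine: V = C2·V2/C1 = 0.888 µg/mL × 4390 mL ÷ 635 µg/mL = 6.14 mL
L-histidine: 2.2 mmol/L × 155.2 g/mol × 4.39 L ÷ 1000 = 1.50 g
sodium acetate: 0.604% w/v = 6.04 g/L → 6.04 × 4.39 L = 26.52 g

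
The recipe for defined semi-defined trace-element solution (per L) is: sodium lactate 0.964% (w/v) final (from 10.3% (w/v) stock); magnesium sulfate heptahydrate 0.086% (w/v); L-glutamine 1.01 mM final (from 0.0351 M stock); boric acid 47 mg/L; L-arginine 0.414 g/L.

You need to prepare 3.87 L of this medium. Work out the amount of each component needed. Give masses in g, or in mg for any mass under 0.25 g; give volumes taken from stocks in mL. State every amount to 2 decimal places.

sodium lactate 362.20 mL; magnesium sulfate heptahydrate 3.33 g; L-glutamine 111.36 mL; boric acid 181.89 mg; L-arginine 1.60 g

Scale factor relative to 1 L: 3.87.
sodium lactate: V = C2·V2/C1 = 0.964% ÷ 10.3% × 3870 mL = 362.20 mL
magnesium sulfate heptahydrate: 0.086 g per 100 mL × 3870 mL ÷ 100 = 3.33 g
L-glutamine: V = C2·V2/C1 = 1.01 mM × 3870 mL ÷ 35.1 mM = 111.36 mL
boric acid: 47 mg/L × 3.87 L = 181.89 mg
L-arginine: 0.414 g/L × 3.87 L = 1.60 g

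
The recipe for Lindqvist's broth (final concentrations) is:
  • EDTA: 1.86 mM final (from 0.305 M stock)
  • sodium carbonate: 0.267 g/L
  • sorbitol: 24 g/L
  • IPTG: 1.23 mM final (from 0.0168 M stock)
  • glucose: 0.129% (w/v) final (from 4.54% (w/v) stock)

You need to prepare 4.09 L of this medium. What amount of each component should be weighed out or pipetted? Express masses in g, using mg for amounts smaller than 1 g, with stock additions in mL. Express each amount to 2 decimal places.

EDTA 24.94 mL; sodium carbonate 1.09 g; sorbitol 98.16 g; IPTG 299.45 mL; glucose 116.21 mL

Working volume: 4.09 L.
EDTA: dilute stock: 1.86 mM × 4090 mL ÷ 305 mM = 24.94 mL
sodium carbonate: 0.267 g/L × 4.09 L = 1.09 g
sorbitol: 24 g/L × 4.09 L = 98.16 g
IPTG: dilute stock: 1.23 mM × 4090 mL ÷ 16.8 mM = 299.45 mL
glucose: C1V1 = C2V2 → 0.129% ÷ 4.54% × 4090 mL = 116.21 mL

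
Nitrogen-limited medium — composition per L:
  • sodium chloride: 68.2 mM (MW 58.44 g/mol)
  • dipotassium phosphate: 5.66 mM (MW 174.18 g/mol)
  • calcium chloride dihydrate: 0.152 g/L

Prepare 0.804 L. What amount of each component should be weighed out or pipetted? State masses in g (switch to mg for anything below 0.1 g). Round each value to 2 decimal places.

Working volume: 0.804 L.
sodium chloride: 68.2 mmol/L × 58.44 g/mol × 0.804 L ÷ 1000 = 3.20 g
dipotassium phosphate: 5.66 mmol/L × 174.18 g/mol × 0.804 L ÷ 1000 = 0.79 g
calcium chloride dihydrate: 0.152 g/L × 0.804 L = 0.12 g

sodium chloride 3.20 g; dipotassium phosphate 0.79 g; calcium chloride dihydrate 0.12 g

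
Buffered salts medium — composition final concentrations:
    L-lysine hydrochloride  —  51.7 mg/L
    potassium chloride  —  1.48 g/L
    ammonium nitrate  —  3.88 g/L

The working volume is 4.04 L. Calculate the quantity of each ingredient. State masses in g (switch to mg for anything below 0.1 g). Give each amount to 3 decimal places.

L-lysine hydrochloride 0.209 g; potassium chloride 5.979 g; ammonium nitrate 15.675 g

Scale factor relative to 1 L: 4.04.
L-lysine hydrochloride: 51.7 mg/L × 4.04 L = 208.868 mg = 0.209 g
potassium chloride: 1.48 g/L × 4.04 L = 5.979 g
ammonium nitrate: 3.88 g/L × 4.04 L = 15.675 g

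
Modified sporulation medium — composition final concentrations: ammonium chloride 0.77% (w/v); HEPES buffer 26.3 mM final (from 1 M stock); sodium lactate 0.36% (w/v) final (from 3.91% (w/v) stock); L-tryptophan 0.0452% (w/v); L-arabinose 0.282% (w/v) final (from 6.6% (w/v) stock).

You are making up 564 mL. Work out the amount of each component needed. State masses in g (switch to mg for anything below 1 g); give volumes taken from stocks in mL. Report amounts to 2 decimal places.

Scale factor relative to 1 L: 0.564.
ammonium chloride: 0.77% w/v = 7.7 g/L → 7.7 × 0.564 L = 4.34 g
HEPES buffer: V = C2·V2/C1 = 26.3 mM × 564 mL ÷ 1000 mM = 14.83 mL
sodium lactate: C1V1 = C2V2 → 0.36% ÷ 3.91% × 564 mL = 51.93 mL
L-tryptophan: 0.0452% w/v = 0.452 g/L → 0.452 × 0.564 L = 0.254928 g = 254.93 mg
L-arabinose: V = C2·V2/C1 = 0.282% ÷ 6.6% × 564 mL = 24.10 mL

ammonium chloride 4.34 g; HEPES buffer 14.83 mL; sodium lactate 51.93 mL; L-tryptophan 254.93 mg; L-arabinose 24.10 mL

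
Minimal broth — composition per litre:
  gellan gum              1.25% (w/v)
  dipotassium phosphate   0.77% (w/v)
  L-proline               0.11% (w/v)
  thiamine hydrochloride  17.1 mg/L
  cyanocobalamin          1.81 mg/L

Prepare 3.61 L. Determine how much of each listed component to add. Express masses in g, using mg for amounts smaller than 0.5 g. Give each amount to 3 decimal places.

Working volume: 3.61 L.
gellan gum: 1.25% w/v = 12.5 g/L → 12.5 × 3.61 L = 45.125 g
dipotassium phosphate: 0.77 g per 100 mL × 3610 mL ÷ 100 = 27.797 g
L-proline: 0.11 g per 100 mL × 3610 mL ÷ 100 = 3.971 g
thiamine hydrochloride: 17.1 mg/L × 3.61 L = 61.731 mg
cyanocobalamin: 1.81 mg/L × 3.61 L = 6.534 mg

gellan gum 45.125 g; dipotassium phosphate 27.797 g; L-proline 3.971 g; thiamine hydrochloride 61.731 mg; cyanocobalamin 6.534 mg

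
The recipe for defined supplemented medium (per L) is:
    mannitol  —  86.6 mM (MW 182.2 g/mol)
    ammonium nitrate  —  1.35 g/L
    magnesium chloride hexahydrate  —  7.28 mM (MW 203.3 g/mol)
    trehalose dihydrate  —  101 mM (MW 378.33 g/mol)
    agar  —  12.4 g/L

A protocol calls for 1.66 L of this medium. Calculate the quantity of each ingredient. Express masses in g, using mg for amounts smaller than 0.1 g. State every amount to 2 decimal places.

mannitol 26.19 g; ammonium nitrate 2.24 g; magnesium chloride hexahydrate 2.46 g; trehalose dihydrate 63.43 g; agar 20.58 g

Working volume: 1.66 L.
mannitol: 86.6 mmol/L × 182.2 g/mol × 1.66 L ÷ 1000 = 26.19 g
ammonium nitrate: 1.35 g/L × 1.66 L = 2.24 g
magnesium chloride hexahydrate: 7.28 mmol/L × 203.3 g/mol × 1.66 L ÷ 1000 = 2.46 g
trehalose dihydrate: 101 mmol/L × 378.33 g/mol × 1.66 L ÷ 1000 = 63.43 g
agar: 12.4 g/L × 1.66 L = 20.58 g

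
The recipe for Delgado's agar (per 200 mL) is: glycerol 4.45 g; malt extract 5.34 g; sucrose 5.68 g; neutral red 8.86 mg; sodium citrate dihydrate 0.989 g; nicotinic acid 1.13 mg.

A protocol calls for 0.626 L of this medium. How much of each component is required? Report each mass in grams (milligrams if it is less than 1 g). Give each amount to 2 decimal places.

glycerol 13.93 g; malt extract 16.71 g; sucrose 17.78 g; neutral red 27.73 mg; sodium citrate dihydrate 3.10 g; nicotinic acid 3.54 mg

Scale factor = 626 mL / 200 mL = 3.13.
glycerol: 4.45 g × (626 mL / 200 mL) = 13.93 g
malt extract: 5.34 g × (626 mL / 200 mL) = 16.71 g
sucrose: 5.68 g × (626 mL / 200 mL) = 17.78 g
neutral red: 8.86 mg × (626 mL / 200 mL) = 27.73 mg
sodium citrate dihydrate: 0.989 g × (626 mL / 200 mL) = 3.10 g
nicotinic acid: 1.13 mg × (626 mL / 200 mL) = 3.54 mg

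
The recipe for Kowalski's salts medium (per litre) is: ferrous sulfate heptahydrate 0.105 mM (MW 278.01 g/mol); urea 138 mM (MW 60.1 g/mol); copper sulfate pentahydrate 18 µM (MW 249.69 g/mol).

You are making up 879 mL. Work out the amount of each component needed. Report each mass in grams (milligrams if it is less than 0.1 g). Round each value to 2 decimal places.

ferrous sulfate heptahydrate 25.66 mg; urea 7.29 g; copper sulfate pentahydrate 3.95 mg

Working volume: 879 mL = 0.879 L.
ferrous sulfate heptahydrate: 0.105 mmol/L × 278.01 mg/mmol × 0.879 L = 25.66 mg
urea: 138 mmol/L × 60.1 g/mol × 0.879 L ÷ 1000 = 7.29 g
copper sulfate pentahydrate: 18 µmol/L × 249.69 g/mol × 0.879 L ÷ 1000 = 3.95 mg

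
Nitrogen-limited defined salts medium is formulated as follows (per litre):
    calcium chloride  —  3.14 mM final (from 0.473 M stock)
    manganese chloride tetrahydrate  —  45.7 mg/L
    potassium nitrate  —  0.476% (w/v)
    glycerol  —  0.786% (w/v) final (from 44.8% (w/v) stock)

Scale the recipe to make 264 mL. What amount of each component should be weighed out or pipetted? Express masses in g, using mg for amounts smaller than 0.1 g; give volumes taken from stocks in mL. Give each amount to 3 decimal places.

Working volume: 264 mL = 0.264 L.
calcium chloride: V = C2·V2/C1 = 3.14 mM × 264 mL ÷ 473 mM = 1.753 mL
manganese chloride tetrahydrate: 45.7 mg/L × 0.264 L = 12.065 mg
potassium nitrate: 0.476 g per 100 mL × 264 mL ÷ 100 = 1.257 g
glycerol: V = C2·V2/C1 = 0.786% ÷ 44.8% × 264 mL = 4.632 mL

calcium chloride 1.753 mL; manganese chloride tetrahydrate 12.065 mg; potassium nitrate 1.257 g; glycerol 4.632 mL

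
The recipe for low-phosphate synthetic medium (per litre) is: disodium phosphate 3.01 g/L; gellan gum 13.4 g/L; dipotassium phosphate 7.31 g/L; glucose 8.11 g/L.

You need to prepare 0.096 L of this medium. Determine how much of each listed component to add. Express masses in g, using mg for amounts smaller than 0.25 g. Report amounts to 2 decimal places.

Working volume: 0.096 L.
disodium phosphate: 3.01 g/L × 0.096 L = 0.29 g
gellan gum: 13.4 g/L × 0.096 L = 1.29 g
dipotassium phosphate: 7.31 g/L × 0.096 L = 0.70 g
glucose: 8.11 g/L × 0.096 L = 0.78 g

disodium phosphate 0.29 g; gellan gum 1.29 g; dipotassium phosphate 0.70 g; glucose 0.78 g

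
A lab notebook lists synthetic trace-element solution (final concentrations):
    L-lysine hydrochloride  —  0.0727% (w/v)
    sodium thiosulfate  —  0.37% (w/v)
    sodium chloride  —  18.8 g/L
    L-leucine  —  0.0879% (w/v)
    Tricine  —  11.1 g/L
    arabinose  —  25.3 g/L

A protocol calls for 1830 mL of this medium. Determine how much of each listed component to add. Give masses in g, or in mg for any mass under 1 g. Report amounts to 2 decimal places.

L-lysine hydrochloride 1.33 g; sodium thiosulfate 6.77 g; sodium chloride 34.40 g; L-leucine 1.61 g; Tricine 20.31 g; arabinose 46.30 g

Working volume: 1830 mL = 1.83 L.
L-lysine hydrochloride: 0.0727% w/v = 0.727 g/L → 0.727 × 1.83 L = 1.33 g
sodium thiosulfate: 0.37% w/v = 3.7 g/L → 3.7 × 1.83 L = 6.77 g
sodium chloride: 18.8 g/L × 1.83 L = 34.40 g
L-leucine: 0.0879 g per 100 mL × 1830 mL ÷ 100 = 1.61 g
Tricine: 11.1 g/L × 1.83 L = 20.31 g
arabinose: 25.3 g/L × 1.83 L = 46.30 g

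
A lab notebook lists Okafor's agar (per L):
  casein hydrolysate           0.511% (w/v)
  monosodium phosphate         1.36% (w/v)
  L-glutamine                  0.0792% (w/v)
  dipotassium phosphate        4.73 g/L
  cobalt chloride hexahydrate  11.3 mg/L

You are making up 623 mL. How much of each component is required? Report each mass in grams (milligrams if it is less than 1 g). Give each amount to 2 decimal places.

casein hydrolysate 3.18 g; monosodium phosphate 8.47 g; L-glutamine 493.42 mg; dipotassium phosphate 2.95 g; cobalt chloride hexahydrate 7.04 mg

Target volume = 623 mL = 0.623 L.
casein hydrolysate: 0.511 g per 100 mL × 623 mL ÷ 100 = 3.18 g
monosodium phosphate: 1.36 g per 100 mL × 623 mL ÷ 100 = 8.47 g
L-glutamine: 0.0792% w/v = 0.792 g/L → 0.792 × 0.623 L = 0.493416 g = 493.42 mg
dipotassium phosphate: 4.73 g/L × 0.623 L = 2.95 g
cobalt chloride hexahydrate: 11.3 mg/L × 0.623 L = 7.04 mg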